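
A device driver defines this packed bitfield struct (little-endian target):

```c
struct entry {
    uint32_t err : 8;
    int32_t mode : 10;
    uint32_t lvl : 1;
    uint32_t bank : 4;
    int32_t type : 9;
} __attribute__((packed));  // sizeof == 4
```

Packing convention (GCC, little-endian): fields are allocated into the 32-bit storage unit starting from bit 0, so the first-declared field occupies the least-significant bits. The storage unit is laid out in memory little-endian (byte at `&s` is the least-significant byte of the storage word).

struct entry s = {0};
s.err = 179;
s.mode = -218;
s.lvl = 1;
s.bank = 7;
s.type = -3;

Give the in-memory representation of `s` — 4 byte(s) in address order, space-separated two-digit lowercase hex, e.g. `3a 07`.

err (8b) val=179 bits=0xb3 at bit 0: 0x000000b3
mode (10b) val=-218 bits=0x326 at bit 8: 0x000326b3
lvl (1b) val=1 bits=0x1 at bit 18: 0x000726b3
bank (4b) val=7 bits=0x7 at bit 19: 0x003f26b3
type (9b) val=-3 bits=0x1fd at bit 23: 0xfebf26b3
word = 0xfebf26b3 → little-endian bytes:
  [0]=0xb3  [1]=0x26  [2]=0xbf  [3]=0xfe

b3 26 bf fe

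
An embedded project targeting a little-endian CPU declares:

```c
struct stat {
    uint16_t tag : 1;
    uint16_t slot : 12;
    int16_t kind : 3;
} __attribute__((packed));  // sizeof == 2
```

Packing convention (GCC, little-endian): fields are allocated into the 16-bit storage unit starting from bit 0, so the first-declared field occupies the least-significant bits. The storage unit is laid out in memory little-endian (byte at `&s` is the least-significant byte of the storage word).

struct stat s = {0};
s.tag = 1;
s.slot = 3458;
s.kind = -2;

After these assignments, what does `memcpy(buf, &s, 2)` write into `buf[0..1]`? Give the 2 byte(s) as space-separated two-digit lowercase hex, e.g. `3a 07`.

05 db

tag:1 = 1 → 0x1 << 0 → word 0x0001
slot:12 = 3458 → 0xd82 << 1 → word 0x1b05
kind:3 = -2 → 0x6 << 13 → word 0xdb05
word = 0xdb05 → little-endian bytes:
  [0]=0x05  [1]=0xdb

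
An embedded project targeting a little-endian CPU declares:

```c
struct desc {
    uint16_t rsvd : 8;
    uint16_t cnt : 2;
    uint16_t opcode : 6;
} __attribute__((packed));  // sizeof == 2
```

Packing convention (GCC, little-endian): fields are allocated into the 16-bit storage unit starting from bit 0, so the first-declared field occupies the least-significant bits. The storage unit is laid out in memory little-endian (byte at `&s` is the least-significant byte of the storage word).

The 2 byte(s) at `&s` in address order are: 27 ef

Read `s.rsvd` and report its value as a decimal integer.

[0]=0x27 [1]=0xef (little-endian) → word 0xef27
rsvd:8 @ bit 0 → (0xef27>>0)&0xff = 0x27  ←
cnt:2 @ bit 8 → (0xef27>>8)&0x3 = 0x3
opcode:6 @ bit 10 → (0xef27>>10)&0x3f = 0x3b

39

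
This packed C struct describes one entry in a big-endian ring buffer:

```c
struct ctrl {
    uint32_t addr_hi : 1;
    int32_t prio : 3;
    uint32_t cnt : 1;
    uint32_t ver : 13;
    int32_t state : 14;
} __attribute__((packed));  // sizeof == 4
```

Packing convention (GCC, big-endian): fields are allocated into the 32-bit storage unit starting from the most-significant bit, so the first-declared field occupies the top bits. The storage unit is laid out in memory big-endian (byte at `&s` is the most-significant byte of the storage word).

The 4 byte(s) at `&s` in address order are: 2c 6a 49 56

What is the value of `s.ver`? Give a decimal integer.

[0]=0x2c [1]=0x6a [2]=0x49 [3]=0x56 (big-endian) → word 0x2c6a4956
addr_hi:1 @ bit 31 → (0x2c6a4956>>31)&0x1 = 0x0
prio:3 @ bit 28 → (0x2c6a4956>>28)&0x7 = 0x2
cnt:1 @ bit 27 → (0x2c6a4956>>27)&0x1 = 0x1
ver:13 @ bit 14 → (0x2c6a4956>>14)&0x1fff = 0x11a9  ←
state:14 @ bit 0 → (0x2c6a4956>>0)&0x3fff = 0x956

4521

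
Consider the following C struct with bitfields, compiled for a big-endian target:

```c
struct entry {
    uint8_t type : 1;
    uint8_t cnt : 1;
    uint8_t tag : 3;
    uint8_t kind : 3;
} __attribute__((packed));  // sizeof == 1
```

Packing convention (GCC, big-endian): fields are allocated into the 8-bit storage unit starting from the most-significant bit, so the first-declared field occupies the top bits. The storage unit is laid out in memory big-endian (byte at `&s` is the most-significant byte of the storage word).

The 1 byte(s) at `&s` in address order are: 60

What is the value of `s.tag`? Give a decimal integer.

4

[0]=0x60 (big-endian) → word 0x60
type [7+:1] = (word>>7) & 0x1 = 0
cnt [6+:1] = (word>>6) & 0x1 = 1
tag [3+:3] = (word>>3) & 0x7 = 4  ←
kind [0+:3] = (word>>0) & 0x7 = 0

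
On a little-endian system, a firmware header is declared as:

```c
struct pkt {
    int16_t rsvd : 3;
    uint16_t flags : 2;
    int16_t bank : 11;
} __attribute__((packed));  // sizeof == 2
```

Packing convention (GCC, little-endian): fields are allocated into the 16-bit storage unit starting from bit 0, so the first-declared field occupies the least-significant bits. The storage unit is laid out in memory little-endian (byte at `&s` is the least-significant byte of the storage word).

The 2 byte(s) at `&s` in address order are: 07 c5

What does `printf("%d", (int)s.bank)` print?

-472

[0]=0x07 [1]=0xc5 (little-endian) → word 0xc507
rsvd [0+:3] = (word>>0) & 0x7 = 7
flags [3+:2] = (word>>3) & 0x3 = 0
bank [5+:11] = (word>>5) & 0x7ff = 1576  ←
bank signed 11b, MSB=1: 1576 - 2048 = -472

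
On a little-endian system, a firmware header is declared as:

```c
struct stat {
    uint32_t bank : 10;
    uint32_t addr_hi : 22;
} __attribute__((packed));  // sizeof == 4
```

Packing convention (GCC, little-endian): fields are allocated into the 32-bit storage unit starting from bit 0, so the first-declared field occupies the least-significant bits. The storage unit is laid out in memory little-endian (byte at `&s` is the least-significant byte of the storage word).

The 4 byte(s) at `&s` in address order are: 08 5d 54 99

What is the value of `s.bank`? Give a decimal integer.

264

[0]=0x08 [1]=0x5d [2]=0x54 [3]=0x99 (little-endian) → word 0x99545d08
bank:10 @ bit 0 → (0x99545d08>>0)&0x3ff = 0x108  ←
addr_hi:22 @ bit 10 → (0x99545d08>>10)&0x3fffff = 0x265517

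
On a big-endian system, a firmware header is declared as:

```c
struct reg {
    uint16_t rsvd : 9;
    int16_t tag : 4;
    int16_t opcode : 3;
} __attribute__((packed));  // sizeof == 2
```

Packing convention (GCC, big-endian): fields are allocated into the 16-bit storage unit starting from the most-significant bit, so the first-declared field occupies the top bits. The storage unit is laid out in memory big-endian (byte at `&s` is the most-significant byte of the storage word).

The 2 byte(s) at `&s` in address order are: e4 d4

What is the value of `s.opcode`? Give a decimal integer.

-4

[0]=0xe4 [1]=0xd4 (big-endian) → word 0xe4d4
rsvd:9 @ bit 7 → (0xe4d4>>7)&0x1ff = 0x1c9
tag:4 @ bit 3 → (0xe4d4>>3)&0xf = 0xa
opcode:3 @ bit 0 → (0xe4d4>>0)&0x7 = 0x4  ←
opcode signed 3b, MSB=1: 4 - 8 = -4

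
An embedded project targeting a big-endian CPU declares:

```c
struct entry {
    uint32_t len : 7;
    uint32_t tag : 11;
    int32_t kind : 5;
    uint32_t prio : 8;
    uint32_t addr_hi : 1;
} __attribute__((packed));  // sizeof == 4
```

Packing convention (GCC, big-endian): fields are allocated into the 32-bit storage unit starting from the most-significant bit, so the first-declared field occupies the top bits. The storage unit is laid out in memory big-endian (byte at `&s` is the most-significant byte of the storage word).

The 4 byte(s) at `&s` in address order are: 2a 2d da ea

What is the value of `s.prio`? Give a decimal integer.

[0]=0x2a [1]=0x2d [2]=0xda [3]=0xea (big-endian) → word 0x2a2ddaea
len [25+:7] = (word>>25) & 0x7f = 21
tag [14+:11] = (word>>14) & 0x7ff = 183
kind [9+:5] = (word>>9) & 0x1f = 13
prio [1+:8] = (word>>1) & 0xff = 117  ←
addr_hi [0+:1] = (word>>0) & 0x1 = 0

117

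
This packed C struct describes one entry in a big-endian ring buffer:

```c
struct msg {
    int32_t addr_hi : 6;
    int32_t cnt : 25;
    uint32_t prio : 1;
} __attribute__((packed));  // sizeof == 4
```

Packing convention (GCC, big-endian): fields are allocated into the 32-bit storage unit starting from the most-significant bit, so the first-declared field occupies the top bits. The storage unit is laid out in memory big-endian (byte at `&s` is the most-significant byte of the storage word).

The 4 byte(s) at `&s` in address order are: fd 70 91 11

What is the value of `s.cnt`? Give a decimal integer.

[0]=0xfd [1]=0x70 [2]=0x91 [3]=0x11 (big-endian) → word 0xfd709111
addr_hi:6 @ bit 26 → (0xfd709111>>26)&0x3f = 0x3f
cnt:25 @ bit 1 → (0xfd709111>>1)&0x1ffffff = 0xb84888  ←
prio:1 @ bit 0 → (0xfd709111>>0)&0x1 = 0x1
cnt signed 25b, MSB=0: value = 12077192

12077192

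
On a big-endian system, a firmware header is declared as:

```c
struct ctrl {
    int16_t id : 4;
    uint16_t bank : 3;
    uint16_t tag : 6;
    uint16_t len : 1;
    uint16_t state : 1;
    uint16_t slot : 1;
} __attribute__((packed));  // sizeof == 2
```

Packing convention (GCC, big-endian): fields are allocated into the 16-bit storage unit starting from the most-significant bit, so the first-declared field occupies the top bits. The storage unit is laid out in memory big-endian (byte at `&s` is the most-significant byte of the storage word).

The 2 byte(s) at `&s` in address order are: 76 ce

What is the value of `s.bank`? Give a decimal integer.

3

[0]=0x76 [1]=0xce (big-endian) → word 0x76ce
id:4 @ bit 12 → (0x76ce>>12)&0xf = 0x7
bank:3 @ bit 9 → (0x76ce>>9)&0x7 = 0x3  ←
tag:6 @ bit 3 → (0x76ce>>3)&0x3f = 0x19
len:1 @ bit 2 → (0x76ce>>2)&0x1 = 0x1
state:1 @ bit 1 → (0x76ce>>1)&0x1 = 0x1
slot:1 @ bit 0 → (0x76ce>>0)&0x1 = 0x0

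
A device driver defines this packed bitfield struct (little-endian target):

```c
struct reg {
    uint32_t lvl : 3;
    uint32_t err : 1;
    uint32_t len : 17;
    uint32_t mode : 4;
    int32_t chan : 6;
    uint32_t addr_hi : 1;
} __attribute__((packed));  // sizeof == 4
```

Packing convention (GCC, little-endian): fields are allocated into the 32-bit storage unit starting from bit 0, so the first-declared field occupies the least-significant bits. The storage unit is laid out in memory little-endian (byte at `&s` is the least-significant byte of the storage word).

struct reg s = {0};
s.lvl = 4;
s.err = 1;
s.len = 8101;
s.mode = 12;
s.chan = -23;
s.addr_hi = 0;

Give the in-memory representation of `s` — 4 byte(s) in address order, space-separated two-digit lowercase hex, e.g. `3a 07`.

lvl:3 = 4 → 0x4 << 0 → word 0x00000004
err:1 = 1 → 0x1 << 3 → word 0x0000000c
len:17 = 8101 → 0x1fa5 << 4 → word 0x0001fa5c
mode:4 = 12 → 0xc << 21 → word 0x0181fa5c
chan:6 = -23 → 0x29 << 25 → word 0x5381fa5c
addr_hi:1 = 0 → 0x0 << 31 → word 0x5381fa5c
word = 0x5381fa5c → little-endian bytes:
  [0]=0x5c  [1]=0xfa  [2]=0x81  [3]=0x53

5c fa 81 53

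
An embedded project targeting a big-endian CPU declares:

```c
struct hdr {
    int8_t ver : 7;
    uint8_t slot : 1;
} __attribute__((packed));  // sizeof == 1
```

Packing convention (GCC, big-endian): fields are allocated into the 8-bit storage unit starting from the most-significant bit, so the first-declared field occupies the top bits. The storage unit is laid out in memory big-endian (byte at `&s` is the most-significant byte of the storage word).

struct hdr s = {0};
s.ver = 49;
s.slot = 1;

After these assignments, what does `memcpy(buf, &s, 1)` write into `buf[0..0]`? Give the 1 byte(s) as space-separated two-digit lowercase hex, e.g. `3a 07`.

63

ver:7 = 49 → 0x31 << 1 → word 0x62
slot:1 = 1 → 0x1 << 0 → word 0x63
word = 0x63 → big-endian bytes:
  [0]=0x63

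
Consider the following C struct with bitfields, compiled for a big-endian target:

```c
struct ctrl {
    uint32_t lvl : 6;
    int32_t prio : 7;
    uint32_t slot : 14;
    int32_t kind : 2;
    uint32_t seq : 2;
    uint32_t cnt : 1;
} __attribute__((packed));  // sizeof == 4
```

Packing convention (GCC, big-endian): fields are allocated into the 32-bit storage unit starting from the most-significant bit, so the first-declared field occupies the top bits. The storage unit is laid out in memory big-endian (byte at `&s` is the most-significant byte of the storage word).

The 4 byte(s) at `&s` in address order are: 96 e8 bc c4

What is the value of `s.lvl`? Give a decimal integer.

[0]=0x96 [1]=0xe8 [2]=0xbc [3]=0xc4 (big-endian) → word 0x96e8bcc4
lvl:6 @ bit 26 → (0x96e8bcc4>>26)&0x3f = 0x25  ←
prio:7 @ bit 19 → (0x96e8bcc4>>19)&0x7f = 0x5d
slot:14 @ bit 5 → (0x96e8bcc4>>5)&0x3fff = 0x5e6
kind:2 @ bit 3 → (0x96e8bcc4>>3)&0x3 = 0x0
seq:2 @ bit 1 → (0x96e8bcc4>>1)&0x3 = 0x2
cnt:1 @ bit 0 → (0x96e8bcc4>>0)&0x1 = 0x0

37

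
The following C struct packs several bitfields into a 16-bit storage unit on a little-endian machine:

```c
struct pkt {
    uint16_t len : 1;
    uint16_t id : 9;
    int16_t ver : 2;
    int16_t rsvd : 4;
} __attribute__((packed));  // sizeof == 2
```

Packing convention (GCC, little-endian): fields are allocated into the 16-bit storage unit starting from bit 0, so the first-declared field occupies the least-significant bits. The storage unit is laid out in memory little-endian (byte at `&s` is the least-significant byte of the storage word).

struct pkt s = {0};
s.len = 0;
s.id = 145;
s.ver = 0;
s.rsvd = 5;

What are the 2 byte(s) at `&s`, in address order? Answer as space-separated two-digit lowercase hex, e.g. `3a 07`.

len (1b) val=0 bits=0x0 at bit 0: 0x0000
id (9b) val=145 bits=0x91 at bit 1: 0x0122
ver (2b) val=0 bits=0x0 at bit 10: 0x0122
rsvd (4b) val=5 bits=0x5 at bit 12: 0x5122
word = 0x5122 → little-endian bytes:
  [0]=0x22  [1]=0x51

22 51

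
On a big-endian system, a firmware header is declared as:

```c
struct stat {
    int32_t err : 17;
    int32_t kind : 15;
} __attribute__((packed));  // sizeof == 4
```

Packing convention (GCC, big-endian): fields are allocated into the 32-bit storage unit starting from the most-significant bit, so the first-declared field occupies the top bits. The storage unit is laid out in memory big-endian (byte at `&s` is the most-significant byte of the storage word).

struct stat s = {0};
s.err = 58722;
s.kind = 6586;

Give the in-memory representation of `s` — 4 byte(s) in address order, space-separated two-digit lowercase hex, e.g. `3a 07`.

err:17 = 58722 → 0xe562 << 15 → word 0x72b10000
kind:15 = 6586 → 0x19ba << 0 → word 0x72b119ba
word = 0x72b119ba → big-endian bytes:
  [0]=0x72  [1]=0xb1  [2]=0x19  [3]=0xba

72 b1 19 ba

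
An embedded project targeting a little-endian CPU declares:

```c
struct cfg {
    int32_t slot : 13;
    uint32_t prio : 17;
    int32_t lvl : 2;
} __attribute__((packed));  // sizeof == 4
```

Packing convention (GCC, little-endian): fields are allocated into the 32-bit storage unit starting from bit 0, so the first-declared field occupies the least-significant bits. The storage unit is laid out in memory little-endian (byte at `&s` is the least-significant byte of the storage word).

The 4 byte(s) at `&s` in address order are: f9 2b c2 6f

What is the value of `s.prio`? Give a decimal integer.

[0]=0xf9 [1]=0x2b [2]=0xc2 [3]=0x6f (little-endian) → word 0x6fc22bf9
slot [0+:13] = (word>>0) & 0x1fff = 3065
prio [13+:17] = (word>>13) & 0x1ffff = 97809  ←
lvl [30+:2] = (word>>30) & 0x3 = 1

97809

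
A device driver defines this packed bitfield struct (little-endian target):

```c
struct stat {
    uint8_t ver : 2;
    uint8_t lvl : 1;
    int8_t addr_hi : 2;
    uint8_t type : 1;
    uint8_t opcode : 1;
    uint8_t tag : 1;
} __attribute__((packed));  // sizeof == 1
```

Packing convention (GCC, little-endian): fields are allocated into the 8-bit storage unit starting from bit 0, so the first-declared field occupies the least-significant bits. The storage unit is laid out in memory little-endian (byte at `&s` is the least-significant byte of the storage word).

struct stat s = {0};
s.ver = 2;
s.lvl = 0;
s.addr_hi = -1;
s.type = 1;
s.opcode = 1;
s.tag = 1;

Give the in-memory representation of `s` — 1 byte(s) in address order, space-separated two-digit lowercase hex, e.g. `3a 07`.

ver (2b) val=2 bits=0x2 at bit 0: 0x02
lvl (1b) val=0 bits=0x0 at bit 2: 0x02
addr_hi (2b) val=-1 bits=0x3 at bit 3: 0x1a
type (1b) val=1 bits=0x1 at bit 5: 0x3a
opcode (1b) val=1 bits=0x1 at bit 6: 0x7a
tag (1b) val=1 bits=0x1 at bit 7: 0xfa
word = 0xfa → little-endian bytes:
  [0]=0xfa

fa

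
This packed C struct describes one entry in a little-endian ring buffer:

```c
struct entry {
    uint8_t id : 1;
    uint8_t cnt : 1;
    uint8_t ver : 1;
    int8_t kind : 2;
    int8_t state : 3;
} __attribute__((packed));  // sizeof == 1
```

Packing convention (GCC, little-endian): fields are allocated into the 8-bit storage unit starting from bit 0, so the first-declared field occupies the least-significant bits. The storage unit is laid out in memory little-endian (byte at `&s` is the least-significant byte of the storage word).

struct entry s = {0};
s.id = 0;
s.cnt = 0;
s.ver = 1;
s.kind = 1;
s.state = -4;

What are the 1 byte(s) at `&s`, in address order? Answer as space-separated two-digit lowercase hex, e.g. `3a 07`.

8c

id (1b) val=0 bits=0x0 at bit 0: 0x00
cnt (1b) val=0 bits=0x0 at bit 1: 0x00
ver (1b) val=1 bits=0x1 at bit 2: 0x04
kind (2b) val=1 bits=0x1 at bit 3: 0x0c
state (3b) val=-4 bits=0x4 at bit 5: 0x8c
word = 0x8c → little-endian bytes:
  [0]=0x8c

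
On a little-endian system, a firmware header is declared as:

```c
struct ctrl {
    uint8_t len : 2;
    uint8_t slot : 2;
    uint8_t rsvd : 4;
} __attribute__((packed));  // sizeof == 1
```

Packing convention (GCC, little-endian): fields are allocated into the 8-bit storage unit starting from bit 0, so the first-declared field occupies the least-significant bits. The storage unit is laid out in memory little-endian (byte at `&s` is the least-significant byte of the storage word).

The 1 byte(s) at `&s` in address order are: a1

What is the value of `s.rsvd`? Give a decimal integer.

[0]=0xa1 (little-endian) → word 0xa1
len [0+:2] = (word>>0) & 0x3 = 1
slot [2+:2] = (word>>2) & 0x3 = 0
rsvd [4+:4] = (word>>4) & 0xf = 10  ←

10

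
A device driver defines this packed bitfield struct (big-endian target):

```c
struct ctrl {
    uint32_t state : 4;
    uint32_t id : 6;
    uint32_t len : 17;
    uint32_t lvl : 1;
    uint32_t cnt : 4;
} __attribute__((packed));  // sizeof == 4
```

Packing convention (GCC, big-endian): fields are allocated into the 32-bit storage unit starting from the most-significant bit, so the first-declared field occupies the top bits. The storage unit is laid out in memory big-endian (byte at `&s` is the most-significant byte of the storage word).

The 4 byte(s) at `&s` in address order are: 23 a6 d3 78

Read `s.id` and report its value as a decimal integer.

14

[0]=0x23 [1]=0xa6 [2]=0xd3 [3]=0x78 (big-endian) → word 0x23a6d378
state [28+:4] = (word>>28) & 0xf = 2
id [22+:6] = (word>>22) & 0x3f = 14  ←
len [5+:17] = (word>>5) & 0x1ffff = 79515
lvl [4+:1] = (word>>4) & 0x1 = 1
cnt [0+:4] = (word>>0) & 0xf = 8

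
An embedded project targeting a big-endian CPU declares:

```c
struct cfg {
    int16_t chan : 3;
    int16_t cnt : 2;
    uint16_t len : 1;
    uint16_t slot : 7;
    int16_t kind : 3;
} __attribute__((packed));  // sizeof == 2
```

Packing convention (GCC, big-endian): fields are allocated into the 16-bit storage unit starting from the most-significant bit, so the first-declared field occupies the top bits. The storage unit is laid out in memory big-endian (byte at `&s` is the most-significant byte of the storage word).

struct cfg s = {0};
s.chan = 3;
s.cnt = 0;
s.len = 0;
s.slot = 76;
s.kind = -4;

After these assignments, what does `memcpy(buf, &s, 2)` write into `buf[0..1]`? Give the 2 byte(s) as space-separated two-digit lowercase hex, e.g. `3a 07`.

chan:3 = 3 → 0x3 << 13 → word 0x6000
cnt:2 = 0 → 0x0 << 11 → word 0x6000
len:1 = 0 → 0x0 << 10 → word 0x6000
slot:7 = 76 → 0x4c << 3 → word 0x6260
kind:3 = -4 → 0x4 << 0 → word 0x6264
word = 0x6264 → big-endian bytes:
  [0]=0x62  [1]=0x64

62 64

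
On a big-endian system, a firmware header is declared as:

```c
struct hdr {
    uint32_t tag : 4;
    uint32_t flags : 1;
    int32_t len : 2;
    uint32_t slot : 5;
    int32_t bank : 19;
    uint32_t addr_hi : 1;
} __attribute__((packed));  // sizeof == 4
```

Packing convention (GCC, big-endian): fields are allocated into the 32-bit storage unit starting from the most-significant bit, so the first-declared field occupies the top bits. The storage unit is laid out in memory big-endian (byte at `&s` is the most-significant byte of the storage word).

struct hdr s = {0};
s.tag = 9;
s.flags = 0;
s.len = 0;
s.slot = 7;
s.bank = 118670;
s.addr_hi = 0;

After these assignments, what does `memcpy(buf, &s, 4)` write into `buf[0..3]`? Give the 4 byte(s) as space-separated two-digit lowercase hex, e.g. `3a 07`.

tag (4b) val=9 bits=0x9 at bit 28: 0x90000000
flags (1b) val=0 bits=0x0 at bit 27: 0x90000000
len (2b) val=0 bits=0x0 at bit 25: 0x90000000
slot (5b) val=7 bits=0x7 at bit 20: 0x90700000
bank (19b) val=118670 bits=0x1cf8e at bit 1: 0x90739f1c
addr_hi (1b) val=0 bits=0x0 at bit 0: 0x90739f1c
word = 0x90739f1c → big-endian bytes:
  [0]=0x90  [1]=0x73  [2]=0x9f  [3]=0x1c

90 73 9f 1c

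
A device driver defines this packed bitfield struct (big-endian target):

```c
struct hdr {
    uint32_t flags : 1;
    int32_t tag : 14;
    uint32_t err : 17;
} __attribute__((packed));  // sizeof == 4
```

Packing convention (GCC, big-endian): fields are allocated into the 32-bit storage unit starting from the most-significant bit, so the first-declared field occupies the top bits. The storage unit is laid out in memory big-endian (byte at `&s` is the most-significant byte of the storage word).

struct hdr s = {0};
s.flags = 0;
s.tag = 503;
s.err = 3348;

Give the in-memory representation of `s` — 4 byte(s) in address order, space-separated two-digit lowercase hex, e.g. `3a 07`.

[31+:1] flags=0 & 0x1 = 0x0; word=0x00000000
[17+:14] tag=503 & 0x3fff = 0x1f7; word=0x03ee0000
[0+:17] err=3348 & 0x1ffff = 0xd14; word=0x03ee0d14
word = 0x03ee0d14 → big-endian bytes:
  [0]=0x03  [1]=0xee  [2]=0x0d  [3]=0x14

03 ee 0d 14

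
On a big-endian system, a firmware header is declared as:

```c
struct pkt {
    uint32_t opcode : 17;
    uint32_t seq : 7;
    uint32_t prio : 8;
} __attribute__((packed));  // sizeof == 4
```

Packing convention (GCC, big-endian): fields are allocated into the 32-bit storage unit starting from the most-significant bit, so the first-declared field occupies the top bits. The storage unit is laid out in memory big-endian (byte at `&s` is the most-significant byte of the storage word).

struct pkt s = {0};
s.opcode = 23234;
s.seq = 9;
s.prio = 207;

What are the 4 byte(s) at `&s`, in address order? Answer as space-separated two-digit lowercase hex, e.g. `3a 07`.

2d 61 09 cf

[15+:17] opcode=23234 & 0x1ffff = 0x5ac2; word=0x2d610000
[8+:7] seq=9 & 0x7f = 0x9; word=0x2d610900
[0+:8] prio=207 & 0xff = 0xcf; word=0x2d6109cf
word = 0x2d6109cf → big-endian bytes:
  [0]=0x2d  [1]=0x61  [2]=0x09  [3]=0xcf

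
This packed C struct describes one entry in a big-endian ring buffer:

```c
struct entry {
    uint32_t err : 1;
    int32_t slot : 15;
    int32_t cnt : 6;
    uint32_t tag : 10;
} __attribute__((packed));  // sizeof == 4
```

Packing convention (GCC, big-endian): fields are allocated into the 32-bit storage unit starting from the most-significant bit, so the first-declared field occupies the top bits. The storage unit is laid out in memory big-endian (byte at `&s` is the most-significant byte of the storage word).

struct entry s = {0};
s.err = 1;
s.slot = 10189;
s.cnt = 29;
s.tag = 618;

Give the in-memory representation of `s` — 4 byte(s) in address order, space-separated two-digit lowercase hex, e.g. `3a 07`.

[31+:1] err=1 & 0x1 = 0x1; word=0x80000000
[16+:15] slot=10189 & 0x7fff = 0x27cd; word=0xa7cd0000
[10+:6] cnt=29 & 0x3f = 0x1d; word=0xa7cd7400
[0+:10] tag=618 & 0x3ff = 0x26a; word=0xa7cd766a
word = 0xa7cd766a → big-endian bytes:
  [0]=0xa7  [1]=0xcd  [2]=0x76  [3]=0x6a

a7 cd 76 6a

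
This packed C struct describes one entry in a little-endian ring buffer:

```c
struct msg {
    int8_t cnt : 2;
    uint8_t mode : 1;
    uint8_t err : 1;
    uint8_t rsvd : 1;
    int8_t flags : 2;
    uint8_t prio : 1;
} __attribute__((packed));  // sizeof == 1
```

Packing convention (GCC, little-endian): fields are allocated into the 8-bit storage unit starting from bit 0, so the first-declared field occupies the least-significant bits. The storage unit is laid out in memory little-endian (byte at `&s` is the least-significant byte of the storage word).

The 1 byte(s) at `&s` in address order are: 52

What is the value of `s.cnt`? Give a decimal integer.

[0]=0x52 (little-endian) → word 0x52
cnt [0+:2] = (word>>0) & 0x3 = 2  ←
mode [2+:1] = (word>>2) & 0x1 = 0
err [3+:1] = (word>>3) & 0x1 = 0
rsvd [4+:1] = (word>>4) & 0x1 = 1
flags [5+:2] = (word>>5) & 0x3 = 2
prio [7+:1] = (word>>7) & 0x1 = 0
cnt signed 2b, MSB=1: 2 - 4 = -2

-2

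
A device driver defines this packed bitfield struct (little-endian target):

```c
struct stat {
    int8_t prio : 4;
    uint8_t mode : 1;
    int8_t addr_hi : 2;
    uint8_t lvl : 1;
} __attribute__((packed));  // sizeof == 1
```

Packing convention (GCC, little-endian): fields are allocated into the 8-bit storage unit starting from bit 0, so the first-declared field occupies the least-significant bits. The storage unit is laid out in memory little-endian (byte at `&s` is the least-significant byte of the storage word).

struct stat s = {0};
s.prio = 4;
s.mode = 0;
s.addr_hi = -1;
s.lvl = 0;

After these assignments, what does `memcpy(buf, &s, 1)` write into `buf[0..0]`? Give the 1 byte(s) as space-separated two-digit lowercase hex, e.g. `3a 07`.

64

prio:4 = 4 → 0x4 << 0 → word 0x04
mode:1 = 0 → 0x0 << 4 → word 0x04
addr_hi:2 = -1 → 0x3 << 5 → word 0x64
lvl:1 = 0 → 0x0 << 7 → word 0x64
word = 0x64 → little-endian bytes:
  [0]=0x64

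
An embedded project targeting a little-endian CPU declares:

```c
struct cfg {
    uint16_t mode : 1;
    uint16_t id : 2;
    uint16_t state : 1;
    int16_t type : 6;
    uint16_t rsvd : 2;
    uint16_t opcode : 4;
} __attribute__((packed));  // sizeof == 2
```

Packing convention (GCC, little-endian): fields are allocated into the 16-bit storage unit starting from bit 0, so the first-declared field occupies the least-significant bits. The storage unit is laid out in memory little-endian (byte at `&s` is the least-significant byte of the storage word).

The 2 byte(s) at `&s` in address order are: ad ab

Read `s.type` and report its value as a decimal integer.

-6

[0]=0xad [1]=0xab (little-endian) → word 0xabad
mode [0+:1] = (word>>0) & 0x1 = 1
id [1+:2] = (word>>1) & 0x3 = 2
state [3+:1] = (word>>3) & 0x1 = 1
type [4+:6] = (word>>4) & 0x3f = 58  ←
rsvd [10+:2] = (word>>10) & 0x3 = 2
opcode [12+:4] = (word>>12) & 0xf = 10
type signed 6b, MSB=1: 58 - 64 = -6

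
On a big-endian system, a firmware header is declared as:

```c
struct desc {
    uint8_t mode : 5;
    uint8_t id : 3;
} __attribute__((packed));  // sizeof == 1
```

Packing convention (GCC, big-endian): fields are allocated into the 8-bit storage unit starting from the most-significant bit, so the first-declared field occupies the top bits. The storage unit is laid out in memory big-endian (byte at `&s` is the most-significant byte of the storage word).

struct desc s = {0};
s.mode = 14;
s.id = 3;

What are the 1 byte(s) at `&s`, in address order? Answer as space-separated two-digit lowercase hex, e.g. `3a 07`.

mode (5b) val=14 bits=0xe at bit 3: 0x70
id (3b) val=3 bits=0x3 at bit 0: 0x73
word = 0x73 → big-endian bytes:
  [0]=0x73

73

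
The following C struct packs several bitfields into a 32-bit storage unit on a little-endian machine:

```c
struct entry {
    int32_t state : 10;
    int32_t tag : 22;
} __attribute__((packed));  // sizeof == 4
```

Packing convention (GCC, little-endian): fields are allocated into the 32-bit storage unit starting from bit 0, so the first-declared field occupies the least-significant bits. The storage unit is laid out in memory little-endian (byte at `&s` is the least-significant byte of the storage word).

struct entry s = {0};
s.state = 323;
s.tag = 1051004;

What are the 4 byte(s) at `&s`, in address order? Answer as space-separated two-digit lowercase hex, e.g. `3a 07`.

43 f1 25 40

[0+:10] state=323 & 0x3ff = 0x143; word=0x00000143
[10+:22] tag=1051004 & 0x3fffff = 0x10097c; word=0x4025f143
word = 0x4025f143 → little-endian bytes:
  [0]=0x43  [1]=0xf1  [2]=0x25  [3]=0x40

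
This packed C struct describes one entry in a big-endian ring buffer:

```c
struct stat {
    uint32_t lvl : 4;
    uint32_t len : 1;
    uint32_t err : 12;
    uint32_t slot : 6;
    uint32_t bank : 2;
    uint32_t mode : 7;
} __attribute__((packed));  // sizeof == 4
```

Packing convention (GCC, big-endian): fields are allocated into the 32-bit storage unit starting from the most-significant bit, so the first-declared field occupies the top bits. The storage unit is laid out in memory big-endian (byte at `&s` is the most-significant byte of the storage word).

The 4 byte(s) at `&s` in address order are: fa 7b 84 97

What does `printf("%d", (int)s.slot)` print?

2

[0]=0xfa [1]=0x7b [2]=0x84 [3]=0x97 (big-endian) → word 0xfa7b8497
lvl [28+:4] = (word>>28) & 0xf = 15
len [27+:1] = (word>>27) & 0x1 = 1
err [15+:12] = (word>>15) & 0xfff = 1271
slot [9+:6] = (word>>9) & 0x3f = 2  ←
bank [7+:2] = (word>>7) & 0x3 = 1
mode [0+:7] = (word>>0) & 0x7f = 23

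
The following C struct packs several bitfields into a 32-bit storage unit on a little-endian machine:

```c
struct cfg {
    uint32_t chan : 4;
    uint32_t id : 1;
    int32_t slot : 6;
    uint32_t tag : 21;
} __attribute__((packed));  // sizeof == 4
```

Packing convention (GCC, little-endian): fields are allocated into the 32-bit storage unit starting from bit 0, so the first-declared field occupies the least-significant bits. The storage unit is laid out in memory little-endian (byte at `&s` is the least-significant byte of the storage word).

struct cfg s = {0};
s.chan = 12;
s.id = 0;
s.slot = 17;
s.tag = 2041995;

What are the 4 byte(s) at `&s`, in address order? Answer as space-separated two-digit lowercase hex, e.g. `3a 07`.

chan:4 = 12 → 0xc << 0 → word 0x0000000c
id:1 = 0 → 0x0 << 4 → word 0x0000000c
slot:6 = 17 → 0x11 << 5 → word 0x0000022c
tag:21 = 2041995 → 0x1f288b << 11 → word 0xf9445a2c
word = 0xf9445a2c → little-endian bytes:
  [0]=0x2c  [1]=0x5a  [2]=0x44  [3]=0xf9

2c 5a 44 f9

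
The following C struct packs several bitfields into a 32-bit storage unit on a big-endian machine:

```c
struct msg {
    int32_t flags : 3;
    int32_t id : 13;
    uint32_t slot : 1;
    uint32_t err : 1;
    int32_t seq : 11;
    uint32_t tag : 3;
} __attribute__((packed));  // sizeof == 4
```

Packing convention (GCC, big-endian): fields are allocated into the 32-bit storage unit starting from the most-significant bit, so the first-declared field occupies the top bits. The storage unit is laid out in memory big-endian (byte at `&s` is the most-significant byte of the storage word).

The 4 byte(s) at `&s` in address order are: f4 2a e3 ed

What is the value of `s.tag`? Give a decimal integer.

5

[0]=0xf4 [1]=0x2a [2]=0xe3 [3]=0xed (big-endian) → word 0xf42ae3ed
flags [29+:3] = (word>>29) & 0x7 = 7
id [16+:13] = (word>>16) & 0x1fff = 5162
slot [15+:1] = (word>>15) & 0x1 = 1
err [14+:1] = (word>>14) & 0x1 = 1
seq [3+:11] = (word>>3) & 0x7ff = 1149
tag [0+:3] = (word>>0) & 0x7 = 5  ←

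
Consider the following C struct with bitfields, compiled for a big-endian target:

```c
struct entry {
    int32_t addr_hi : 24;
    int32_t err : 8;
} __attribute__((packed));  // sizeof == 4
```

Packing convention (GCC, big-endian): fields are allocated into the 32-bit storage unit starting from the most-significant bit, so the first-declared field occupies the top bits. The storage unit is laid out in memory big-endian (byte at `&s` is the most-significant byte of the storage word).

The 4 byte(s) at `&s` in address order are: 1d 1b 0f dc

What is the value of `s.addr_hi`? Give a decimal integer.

[0]=0x1d [1]=0x1b [2]=0x0f [3]=0xdc (big-endian) → word 0x1d1b0fdc
addr_hi:24 @ bit 8 → (0x1d1b0fdc>>8)&0xffffff = 0x1d1b0f  ←
err:8 @ bit 0 → (0x1d1b0fdc>>0)&0xff = 0xdc
addr_hi signed 24b, MSB=0: value = 1907471

1907471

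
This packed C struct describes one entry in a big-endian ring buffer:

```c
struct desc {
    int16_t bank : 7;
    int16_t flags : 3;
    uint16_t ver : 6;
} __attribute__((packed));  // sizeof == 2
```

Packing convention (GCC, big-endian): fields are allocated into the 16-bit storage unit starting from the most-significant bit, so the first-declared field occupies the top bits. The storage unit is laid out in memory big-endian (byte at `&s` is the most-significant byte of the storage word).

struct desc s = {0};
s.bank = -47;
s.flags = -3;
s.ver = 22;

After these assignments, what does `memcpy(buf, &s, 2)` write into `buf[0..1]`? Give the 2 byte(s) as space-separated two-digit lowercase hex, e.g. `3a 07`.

a3 56

bank (7b) val=-47 bits=0x51 at bit 9: 0xa200
flags (3b) val=-3 bits=0x5 at bit 6: 0xa340
ver (6b) val=22 bits=0x16 at bit 0: 0xa356
word = 0xa356 → big-endian bytes:
  [0]=0xa3  [1]=0x56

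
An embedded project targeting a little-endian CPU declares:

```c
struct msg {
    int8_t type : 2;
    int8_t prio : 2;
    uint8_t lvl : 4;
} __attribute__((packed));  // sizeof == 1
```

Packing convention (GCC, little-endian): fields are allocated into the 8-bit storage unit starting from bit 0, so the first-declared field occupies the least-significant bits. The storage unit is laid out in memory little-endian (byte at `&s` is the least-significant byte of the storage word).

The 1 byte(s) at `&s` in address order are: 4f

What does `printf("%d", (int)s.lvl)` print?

4

[0]=0x4f (little-endian) → word 0x4f
type [0+:2] = (word>>0) & 0x3 = 3
prio [2+:2] = (word>>2) & 0x3 = 3
lvl [4+:4] = (word>>4) & 0xf = 4  ←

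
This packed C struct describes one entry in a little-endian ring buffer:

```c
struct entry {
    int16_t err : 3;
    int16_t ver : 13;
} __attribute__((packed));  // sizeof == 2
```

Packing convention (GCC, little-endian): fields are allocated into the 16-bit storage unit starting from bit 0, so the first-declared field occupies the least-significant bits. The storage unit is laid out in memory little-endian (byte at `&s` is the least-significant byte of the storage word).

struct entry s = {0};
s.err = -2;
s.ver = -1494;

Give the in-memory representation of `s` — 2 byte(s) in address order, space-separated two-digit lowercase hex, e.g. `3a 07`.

56 d1

err (3b) val=-2 bits=0x6 at bit 0: 0x0006
ver (13b) val=-1494 bits=0x1a2a at bit 3: 0xd156
word = 0xd156 → little-endian bytes:
  [0]=0x56  [1]=0xd1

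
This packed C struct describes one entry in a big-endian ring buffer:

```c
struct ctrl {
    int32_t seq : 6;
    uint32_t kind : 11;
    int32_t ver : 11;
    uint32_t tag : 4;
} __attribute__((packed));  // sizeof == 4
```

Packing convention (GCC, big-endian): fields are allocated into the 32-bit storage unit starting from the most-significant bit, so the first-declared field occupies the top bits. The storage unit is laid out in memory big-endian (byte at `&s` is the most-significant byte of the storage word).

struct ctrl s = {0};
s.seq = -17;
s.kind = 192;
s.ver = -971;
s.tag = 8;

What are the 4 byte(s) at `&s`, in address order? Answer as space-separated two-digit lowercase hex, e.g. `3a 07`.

[26+:6] seq=-17 & 0x3f = 0x2f; word=0xbc000000
[15+:11] kind=192 & 0x7ff = 0xc0; word=0xbc600000
[4+:11] ver=-971 & 0x7ff = 0x435; word=0xbc604350
[0+:4] tag=8 & 0xf = 0x8; word=0xbc604358
word = 0xbc604358 → big-endian bytes:
  [0]=0xbc  [1]=0x60  [2]=0x43  [3]=0x58

bc 60 43 58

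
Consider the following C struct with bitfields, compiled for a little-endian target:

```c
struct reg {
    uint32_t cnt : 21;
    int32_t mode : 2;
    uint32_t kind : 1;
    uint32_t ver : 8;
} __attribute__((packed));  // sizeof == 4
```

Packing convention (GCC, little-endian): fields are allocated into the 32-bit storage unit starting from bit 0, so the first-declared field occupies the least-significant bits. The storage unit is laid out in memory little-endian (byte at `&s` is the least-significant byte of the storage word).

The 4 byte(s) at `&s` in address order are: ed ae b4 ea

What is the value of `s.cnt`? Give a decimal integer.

[0]=0xed [1]=0xae [2]=0xb4 [3]=0xea (little-endian) → word 0xeab4aeed
cnt [0+:21] = (word>>0) & 0x1fffff = 1355501  ←
mode [21+:2] = (word>>21) & 0x3 = 1
kind [23+:1] = (word>>23) & 0x1 = 1
ver [24+:8] = (word>>24) & 0xff = 234

1355501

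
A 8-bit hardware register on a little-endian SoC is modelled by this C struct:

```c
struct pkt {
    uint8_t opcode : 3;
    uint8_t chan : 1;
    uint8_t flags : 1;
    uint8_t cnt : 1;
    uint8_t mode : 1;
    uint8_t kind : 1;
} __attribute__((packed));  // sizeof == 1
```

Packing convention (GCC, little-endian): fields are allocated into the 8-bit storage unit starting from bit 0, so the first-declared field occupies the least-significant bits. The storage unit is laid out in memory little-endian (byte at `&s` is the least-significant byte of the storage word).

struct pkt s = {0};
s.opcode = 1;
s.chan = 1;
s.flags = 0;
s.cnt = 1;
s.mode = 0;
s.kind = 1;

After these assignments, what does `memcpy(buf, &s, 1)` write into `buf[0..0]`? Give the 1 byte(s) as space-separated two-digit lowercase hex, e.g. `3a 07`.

a9

opcode (3b) val=1 bits=0x1 at bit 0: 0x01
chan (1b) val=1 bits=0x1 at bit 3: 0x09
flags (1b) val=0 bits=0x0 at bit 4: 0x09
cnt (1b) val=1 bits=0x1 at bit 5: 0x29
mode (1b) val=0 bits=0x0 at bit 6: 0x29
kind (1b) val=1 bits=0x1 at bit 7: 0xa9
word = 0xa9 → little-endian bytes:
  [0]=0xa9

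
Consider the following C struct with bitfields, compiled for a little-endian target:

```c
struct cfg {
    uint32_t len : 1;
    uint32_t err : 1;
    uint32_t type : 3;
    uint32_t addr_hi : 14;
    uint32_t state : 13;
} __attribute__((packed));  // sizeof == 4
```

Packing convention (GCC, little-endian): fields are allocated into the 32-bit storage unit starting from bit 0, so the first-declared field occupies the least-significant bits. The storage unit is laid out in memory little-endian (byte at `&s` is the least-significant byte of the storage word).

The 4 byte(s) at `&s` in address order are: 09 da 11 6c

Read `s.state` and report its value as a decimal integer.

3458

[0]=0x09 [1]=0xda [2]=0x11 [3]=0x6c (little-endian) → word 0x6c11da09
len [0+:1] = (word>>0) & 0x1 = 1
err [1+:1] = (word>>1) & 0x1 = 0
type [2+:3] = (word>>2) & 0x7 = 2
addr_hi [5+:14] = (word>>5) & 0x3fff = 3792
state [19+:13] = (word>>19) & 0x1fff = 3458  ←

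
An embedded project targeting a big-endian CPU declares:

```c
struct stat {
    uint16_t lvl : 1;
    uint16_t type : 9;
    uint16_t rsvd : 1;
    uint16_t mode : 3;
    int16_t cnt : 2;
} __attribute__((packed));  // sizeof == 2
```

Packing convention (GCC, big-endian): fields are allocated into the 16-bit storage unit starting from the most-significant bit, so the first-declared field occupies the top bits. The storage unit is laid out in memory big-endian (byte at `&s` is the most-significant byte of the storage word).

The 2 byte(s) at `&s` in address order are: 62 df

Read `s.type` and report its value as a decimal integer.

395

[0]=0x62 [1]=0xdf (big-endian) → word 0x62df
lvl:1 @ bit 15 → (0x62df>>15)&0x1 = 0x0
type:9 @ bit 6 → (0x62df>>6)&0x1ff = 0x18b  ←
rsvd:1 @ bit 5 → (0x62df>>5)&0x1 = 0x0
mode:3 @ bit 2 → (0x62df>>2)&0x7 = 0x7
cnt:2 @ bit 0 → (0x62df>>0)&0x3 = 0x3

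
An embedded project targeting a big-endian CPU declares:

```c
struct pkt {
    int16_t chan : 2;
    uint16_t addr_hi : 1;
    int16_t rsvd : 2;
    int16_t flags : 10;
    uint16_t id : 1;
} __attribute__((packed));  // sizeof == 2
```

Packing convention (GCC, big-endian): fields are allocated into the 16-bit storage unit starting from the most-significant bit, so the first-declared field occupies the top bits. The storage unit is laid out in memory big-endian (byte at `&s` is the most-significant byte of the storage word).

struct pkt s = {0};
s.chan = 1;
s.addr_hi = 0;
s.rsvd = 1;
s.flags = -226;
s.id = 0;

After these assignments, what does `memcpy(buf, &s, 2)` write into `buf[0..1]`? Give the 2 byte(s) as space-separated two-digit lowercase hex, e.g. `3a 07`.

[14+:2] chan=1 & 0x3 = 0x1; word=0x4000
[13+:1] addr_hi=0 & 0x1 = 0x0; word=0x4000
[11+:2] rsvd=1 & 0x3 = 0x1; word=0x4800
[1+:10] flags=-226 & 0x3ff = 0x31e; word=0x4e3c
[0+:1] id=0 & 0x1 = 0x0; word=0x4e3c
word = 0x4e3c → big-endian bytes:
  [0]=0x4e  [1]=0x3c

4e 3c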